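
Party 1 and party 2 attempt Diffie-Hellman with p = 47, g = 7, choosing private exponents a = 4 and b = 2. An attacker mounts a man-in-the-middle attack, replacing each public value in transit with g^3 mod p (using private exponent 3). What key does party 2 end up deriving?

8

Party 2 receives an attacker's public value M = 7^3 mod 47 instead of the honest one.
7^1 ≡ 7 (mod 47)
7^2 = (7^1)^2 ≡ 7^2 = 49 ≡ 2 (mod 47)
7^3 = 7^2 · 7^1 ≡ 2 · 7 ≡ 14 (mod 47).
So M = 14. Party 2 computes K = M^2 mod 47.
14^1 ≡ 14 (mod 47)
14^2 = (14^1)^2 ≡ 14^2 = 196 ≡ 8 (mod 47)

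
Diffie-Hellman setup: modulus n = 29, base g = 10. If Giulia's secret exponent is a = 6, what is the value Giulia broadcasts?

Public value = 10^6 mod 29.
10^1 ≡ 10 (mod 29)
10^2 = (10^1)^2 ≡ 10^2 = 100 ≡ 13 (mod 29)
10^4 = (10^2)^2 ≡ 13^2 = 169 ≡ 24 (mod 29)
10^6 = 10^4 · 10^2 ≡ 24 · 13 ≡ 22 (mod 29).

22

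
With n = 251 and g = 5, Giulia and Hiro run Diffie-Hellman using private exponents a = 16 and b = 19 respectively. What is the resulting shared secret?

Giulia sends A = g^a mod n = 5^16 mod 251.
5^1 ≡ 5 (mod 251)
5^2 = (5^1)^2 ≡ 5^2 = 25 ≡ 25 (mod 251)
5^4 = (5^2)^2 ≡ 25^2 = 625 ≡ 123 (mod 251)
5^8 = (5^4)^2 ≡ 123^2 = 15129 ≡ 69 (mod 251)
5^16 = (5^8)^2 ≡ 69^2 = 4761 ≡ 243 (mod 251)
So A = 243. Hiro then computes K = A^b mod n = 243^19 mod 251.
243^1 ≡ 243 (mod 251)
243^2 = (243^1)^2 ≡ 243^2 = 59049 ≡ 64 (mod 251)
243^4 = (243^2)^2 ≡ 64^2 = 4096 ≡ 80 (mod 251)
243^8 = (243^4)^2 ≡ 80^2 = 6400 ≡ 125 (mod 251)
243^16 = (243^8)^2 ≡ 125^2 = 15625 ≡ 63 (mod 251)
243^19 = 243^16 · 243^2 · 243^1 ≡ 63 · 64 · 243 ≡ 123 (mod 251).

123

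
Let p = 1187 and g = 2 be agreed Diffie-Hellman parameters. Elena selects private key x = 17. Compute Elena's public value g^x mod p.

Public value = 2^17 mod 1187.
2^1 ≡ 2 (mod 1187)
2^2 = (2^1)^2 ≡ 2^2 = 4 ≡ 4 (mod 1187)
2^4 = (2^2)^2 ≡ 4^2 = 16 ≡ 16 (mod 1187)
2^8 = (2^4)^2 ≡ 16^2 = 256 ≡ 256 (mod 1187)
2^16 = (2^8)^2 ≡ 256^2 = 65536 ≡ 251 (mod 1187)
2^17 = 2^16 · 2^1 ≡ 251 · 2 ≡ 502 (mod 1187).

502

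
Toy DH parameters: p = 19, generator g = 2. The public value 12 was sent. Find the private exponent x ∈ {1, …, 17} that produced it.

15

Try successive powers of 2 modulo 19:
2^1 ≡ 2
2^2 ≡ 4
2^3 ≡ 8
2^4 ≡ 16
2^5 ≡ 13
2^6 ≡ 7
2^7 ≡ 14
2^8 ≡ 9
2^9 ≡ 18
2^10 ≡ 17
2^11 ≡ 15
2^12 ≡ 11
2^13 ≡ 3
2^14 ≡ 6
2^15 ≡ 12
Found: x = 15.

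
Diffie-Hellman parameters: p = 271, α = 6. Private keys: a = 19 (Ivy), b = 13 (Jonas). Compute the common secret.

Jonas sends B = α^b mod p = 6^13 mod 271.
6^1 ≡ 6 (mod 271)
6^2 = (6^1)^2 ≡ 6^2 = 36 ≡ 36 (mod 271)
6^4 = (6^2)^2 ≡ 36^2 = 1296 ≡ 212 (mod 271)
6^8 = (6^4)^2 ≡ 212^2 = 44944 ≡ 229 (mod 271)
6^13 = 6^8 · 6^4 · 6^1 ≡ 229 · 212 · 6 ≡ 234 (mod 271).
So B = 234. Ivy then computes K = B^a mod p = 234^19 mod 271.
234^1 ≡ 234 (mod 271)
234^2 = (234^1)^2 ≡ 234^2 = 54756 ≡ 14 (mod 271)
234^4 = (234^2)^2 ≡ 14^2 = 196 ≡ 196 (mod 271)
234^8 = (234^4)^2 ≡ 196^2 = 38416 ≡ 205 (mod 271)
234^16 = (234^8)^2 ≡ 205^2 = 42025 ≡ 20 (mod 271)
234^19 = 234^16 · 234^2 · 234^1 ≡ 20 · 14 · 234 ≡ 209 (mod 271).

209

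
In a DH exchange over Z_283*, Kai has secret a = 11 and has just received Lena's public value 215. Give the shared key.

77

Shared key K = 215^11 mod 283.
215^1 ≡ 215 (mod 283)
215^2 = (215^1)^2 ≡ 215^2 = 46225 ≡ 96 (mod 283)
215^4 = (215^2)^2 ≡ 96^2 = 9216 ≡ 160 (mod 283)
215^8 = (215^4)^2 ≡ 160^2 = 25600 ≡ 130 (mod 283)
215^11 = 215^8 · 215^2 · 215^1 ≡ 130 · 96 · 215 ≡ 77 (mod 283).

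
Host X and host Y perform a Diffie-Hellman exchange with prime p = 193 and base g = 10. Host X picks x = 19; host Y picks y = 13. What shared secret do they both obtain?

Host Y sends B = g^y mod p = 10^13 mod 193.
10^1 ≡ 10 (mod 193)
10^2 = (10^1)^2 ≡ 10^2 = 100 ≡ 100 (mod 193)
10^4 = (10^2)^2 ≡ 100^2 = 10000 ≡ 157 (mod 193)
10^8 = (10^4)^2 ≡ 157^2 = 24649 ≡ 138 (mod 193)
10^13 = 10^8 · 10^4 · 10^1 ≡ 138 · 157 · 10 ≡ 114 (mod 193).
So B = 114. Host X then computes K = B^x mod p = 114^19 mod 193.
114^1 ≡ 114 (mod 193)
114^2 = (114^1)^2 ≡ 114^2 = 12996 ≡ 65 (mod 193)
114^4 = (114^2)^2 ≡ 65^2 = 4225 ≡ 172 (mod 193)
114^8 = (114^4)^2 ≡ 172^2 = 29584 ≡ 55 (mod 193)
114^16 = (114^8)^2 ≡ 55^2 = 3025 ≡ 130 (mod 193)
114^19 = 114^16 · 114^2 · 114^1 ≡ 130 · 65 · 114 ≡ 37 (mod 193).

37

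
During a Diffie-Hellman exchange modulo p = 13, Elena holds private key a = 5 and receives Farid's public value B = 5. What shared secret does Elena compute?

Shared key K = 5^5 mod 13.
5^1 ≡ 5 (mod 13)
5^2 = (5^1)^2 ≡ 5^2 = 25 ≡ 12 (mod 13)
5^4 = (5^2)^2 ≡ 12^2 = 144 ≡ 1 (mod 13)
5^5 = 5^4 · 5^1 ≡ 1 · 5 ≡ 5 (mod 13).

5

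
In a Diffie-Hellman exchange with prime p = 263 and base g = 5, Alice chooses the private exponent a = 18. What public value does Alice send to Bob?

205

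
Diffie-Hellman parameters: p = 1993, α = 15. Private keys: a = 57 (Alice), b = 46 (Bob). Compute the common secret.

Alice sends A = α^a mod p = 15^57 mod 1993.
15^1 ≡ 15 (mod 1993)
15^2 = (15^1)^2 ≡ 15^2 = 225 ≡ 225 (mod 1993)
15^4 = (15^2)^2 ≡ 225^2 = 50625 ≡ 800 (mod 1993)
15^8 = (15^4)^2 ≡ 800^2 = 640000 ≡ 247 (mod 1993)
15^16 = (15^8)^2 ≡ 247^2 = 61009 ≡ 1219 (mod 1993)
15^32 = (15^16)^2 ≡ 1219^2 = 1485961 ≡ 1176 (mod 1993)
15^57 = 15^32 · 15^16 · 15^8 · 15^1 ≡ 1176 · 1219 · 247 · 15 ≡ 1289 (mod 1993).
So A = 1289. Bob then computes K = A^b mod p = 1289^46 mod 1993.
1289^1 ≡ 1289 (mod 1993)
1289^2 = (1289^1)^2 ≡ 1289^2 = 1661521 ≡ 1352 (mod 1993)
1289^4 = (1289^2)^2 ≡ 1352^2 = 1827904 ≡ 323 (mod 1993)
1289^8 = (1289^4)^2 ≡ 323^2 = 104329 ≡ 693 (mod 1993)
1289^16 = (1289^8)^2 ≡ 693^2 = 480249 ≡ 1929 (mod 1993)
1289^32 = (1289^16)^2 ≡ 1929^2 = 3721041 ≡ 110 (mod 1993)
1289^46 = 1289^32 · 1289^8 · 1289^4 · 1289^2 ≡ 110 · 693 · 323 · 1352 ≡ 1976 (mod 1993).

1976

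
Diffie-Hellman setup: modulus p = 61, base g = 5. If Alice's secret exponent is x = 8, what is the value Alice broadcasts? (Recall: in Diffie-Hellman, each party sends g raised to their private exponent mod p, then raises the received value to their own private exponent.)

42

Public value = 5^{8} \pmod{61}.
5^1 ≡ 5 (mod 61)
5^2 = (5^1)^2 ≡ 5^2 = 25 ≡ 25 (mod 61)
5^4 = (5^2)^2 ≡ 25^2 = 625 ≡ 15 (mod 61)
5^8 = (5^4)^2 ≡ 15^2 = 225 ≡ 42 (mod 61)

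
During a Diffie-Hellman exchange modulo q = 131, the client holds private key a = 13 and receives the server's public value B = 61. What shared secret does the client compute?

89

Shared key K = 61^13 mod 131.
61^1 ≡ 61 (mod 131)
61^2 = (61^1)^2 ≡ 61^2 = 3721 ≡ 53 (mod 131)
61^4 = (61^2)^2 ≡ 53^2 = 2809 ≡ 58 (mod 131)
61^8 = (61^4)^2 ≡ 58^2 = 3364 ≡ 89 (mod 131)
61^13 = 61^8 · 61^4 · 61^1 ≡ 89 · 58 · 61 ≡ 89 (mod 131).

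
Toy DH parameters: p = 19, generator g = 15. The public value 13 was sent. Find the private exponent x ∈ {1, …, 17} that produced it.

7

Try successive powers of 15 modulo 19:
15^1 ≡ 15
15^2 ≡ 16
15^3 ≡ 12
15^4 ≡ 9
15^5 ≡ 2
15^6 ≡ 11
15^7 ≡ 13
Found: x = 7.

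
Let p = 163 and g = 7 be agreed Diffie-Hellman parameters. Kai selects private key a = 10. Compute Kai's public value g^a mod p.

161

Public value = 7^10 mod 163.
7^1 ≡ 7 (mod 163)
7^2 = (7^1)^2 ≡ 7^2 = 49 ≡ 49 (mod 163)
7^4 = (7^2)^2 ≡ 49^2 = 2401 ≡ 119 (mod 163)
7^8 = (7^4)^2 ≡ 119^2 = 14161 ≡ 143 (mod 163)
7^10 = 7^8 · 7^2 ≡ 143 · 49 ≡ 161 (mod 163).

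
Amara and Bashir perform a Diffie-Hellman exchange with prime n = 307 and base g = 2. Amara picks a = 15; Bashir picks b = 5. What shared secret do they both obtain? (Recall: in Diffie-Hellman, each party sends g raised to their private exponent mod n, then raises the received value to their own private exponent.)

Bashir sends B = g^b mod n = 2^5 mod 307.
2^1 ≡ 2 (mod 307)
2^2 = (2^1)^2 ≡ 2^2 = 4 ≡ 4 (mod 307)
2^4 = (2^2)^2 ≡ 4^2 = 16 ≡ 16 (mod 307)
2^5 = 2^4 · 2^1 ≡ 16 · 2 ≡ 32 (mod 307).
So B = 32. Amara then computes K = B^a mod n = 32^15 mod 307.
32^1 ≡ 32 (mod 307)
32^2 = (32^1)^2 ≡ 32^2 = 1024 ≡ 103 (mod 307)
32^4 = (32^2)^2 ≡ 103^2 = 10609 ≡ 171 (mod 307)
32^8 = (32^4)^2 ≡ 171^2 = 29241 ≡ 76 (mod 307)
32^15 = 32^8 · 32^4 · 32^2 · 32^1 ≡ 76 · 171 · 103 · 32 ≡ 27 (mod 307).

27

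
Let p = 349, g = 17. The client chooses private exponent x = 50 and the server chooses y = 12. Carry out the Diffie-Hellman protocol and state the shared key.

118

The server sends B = g^y mod p = 17^12 mod 349.
17^1 ≡ 17 (mod 349)
17^2 = (17^1)^2 ≡ 17^2 = 289 ≡ 289 (mod 349)
17^4 = (17^2)^2 ≡ 289^2 = 83521 ≡ 110 (mod 349)
17^8 = (17^4)^2 ≡ 110^2 = 12100 ≡ 234 (mod 349)
17^12 = 17^8 · 17^4 ≡ 234 · 110 ≡ 263 (mod 349).
So B = 263. The client then computes K = B^x mod p = 263^50 mod 349.
263^1 ≡ 263 (mod 349)
263^2 = (263^1)^2 ≡ 263^2 = 69169 ≡ 67 (mod 349)
263^4 = (263^2)^2 ≡ 67^2 = 4489 ≡ 301 (mod 349)
263^8 = (263^4)^2 ≡ 301^2 = 90601 ≡ 210 (mod 349)
263^16 = (263^8)^2 ≡ 210^2 = 44100 ≡ 126 (mod 349)
263^32 = (263^16)^2 ≡ 126^2 = 15876 ≡ 171 (mod 349)
263^50 = 263^32 · 263^16 · 263^2 ≡ 171 · 126 · 67 ≡ 118 (mod 349).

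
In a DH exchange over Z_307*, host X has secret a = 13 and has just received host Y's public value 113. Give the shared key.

250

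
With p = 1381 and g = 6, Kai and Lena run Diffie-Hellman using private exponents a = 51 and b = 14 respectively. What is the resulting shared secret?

368

Kai sends A = g^a mod p = 6^51 mod 1381.
6^1 ≡ 6 (mod 1381)
6^2 = (6^1)^2 ≡ 6^2 = 36 ≡ 36 (mod 1381)
6^4 = (6^2)^2 ≡ 36^2 = 1296 ≡ 1296 (mod 1381)
6^8 = (6^4)^2 ≡ 1296^2 = 1679616 ≡ 320 (mod 1381)
6^16 = (6^8)^2 ≡ 320^2 = 102400 ≡ 206 (mod 1381)
6^32 = (6^16)^2 ≡ 206^2 = 42436 ≡ 1006 (mod 1381)
6^51 = 6^32 · 6^16 · 6^2 · 6^1 ≡ 1006 · 206 · 36 · 6 ≡ 623 (mod 1381).
So A = 623. Lena then computes K = A^b mod p = 623^14 mod 1381.
623^1 ≡ 623 (mod 1381)
623^2 = (623^1)^2 ≡ 623^2 = 388129 ≡ 68 (mod 1381)
623^4 = (623^2)^2 ≡ 68^2 = 4624 ≡ 481 (mod 1381)
623^8 = (623^4)^2 ≡ 481^2 = 231361 ≡ 734 (mod 1381)
623^14 = 623^8 · 623^4 · 623^2 ≡ 734 · 481 · 68 ≡ 368 (mod 1381).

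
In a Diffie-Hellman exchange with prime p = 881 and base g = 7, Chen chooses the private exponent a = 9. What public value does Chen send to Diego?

Public value = 7^9 (mod 881).
7^1 ≡ 7 (mod 881)
7^2 = (7^1)^2 ≡ 7^2 = 49 ≡ 49 (mod 881)
7^4 = (7^2)^2 ≡ 49^2 = 2401 ≡ 639 (mod 881)
7^8 = (7^4)^2 ≡ 639^2 = 408321 ≡ 418 (mod 881)
7^9 = 7^8 · 7^1 ≡ 418 · 7 ≡ 283 (mod 881).

283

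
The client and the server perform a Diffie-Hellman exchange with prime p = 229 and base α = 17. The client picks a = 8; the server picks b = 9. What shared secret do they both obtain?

161

The client sends A = α^a mod p = 17^8 mod 229.
17^1 ≡ 17 (mod 229)
17^2 = (17^1)^2 ≡ 17^2 = 289 ≡ 60 (mod 229)
17^4 = (17^2)^2 ≡ 60^2 = 3600 ≡ 165 (mod 229)
17^8 = (17^4)^2 ≡ 165^2 = 27225 ≡ 203 (mod 229)
So A = 203. The server then computes K = A^b mod p = 203^9 mod 229.
203^1 ≡ 203 (mod 229)
203^2 = (203^1)^2 ≡ 203^2 = 41209 ≡ 218 (mod 229)
203^4 = (203^2)^2 ≡ 218^2 = 47524 ≡ 121 (mod 229)
203^8 = (203^4)^2 ≡ 121^2 = 14641 ≡ 214 (mod 229)
203^9 = 203^8 · 203^1 ≡ 214 · 203 ≡ 161 (mod 229).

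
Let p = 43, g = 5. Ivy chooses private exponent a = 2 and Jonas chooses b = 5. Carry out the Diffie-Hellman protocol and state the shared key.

24

Jonas sends B = g^b mod p = 5^5 mod 43.
5^1 ≡ 5 (mod 43)
5^2 = (5^1)^2 ≡ 5^2 = 25 ≡ 25 (mod 43)
5^4 = (5^2)^2 ≡ 25^2 = 625 ≡ 23 (mod 43)
5^5 = 5^4 · 5^1 ≡ 23 · 5 ≡ 29 (mod 43).
So B = 29. Ivy then computes K = B^a mod p = 29^2 mod 43.
29^1 ≡ 29 (mod 43)
29^2 = (29^1)^2 ≡ 29^2 = 841 ≡ 24 (mod 43)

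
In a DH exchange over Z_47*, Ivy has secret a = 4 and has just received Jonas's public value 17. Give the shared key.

Shared key K = 17^4 mod 47.
17^1 ≡ 17 (mod 47)
17^2 = (17^1)^2 ≡ 17^2 = 289 ≡ 7 (mod 47)
17^4 = (17^2)^2 ≡ 7^2 = 49 ≡ 2 (mod 47)

2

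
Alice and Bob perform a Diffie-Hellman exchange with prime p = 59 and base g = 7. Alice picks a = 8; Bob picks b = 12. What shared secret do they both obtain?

26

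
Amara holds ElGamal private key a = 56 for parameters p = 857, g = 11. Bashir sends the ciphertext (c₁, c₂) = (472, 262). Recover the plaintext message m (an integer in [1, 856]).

Shared mask s = c₁^a mod p = 472^56 mod 857.
472^1 ≡ 472 (mod 857)
472^2 = (472^1)^2 ≡ 472^2 = 222784 ≡ 821 (mod 857)
472^4 = (472^2)^2 ≡ 821^2 = 674041 ≡ 439 (mod 857)
472^8 = (472^4)^2 ≡ 439^2 = 192721 ≡ 753 (mod 857)
472^16 = (472^8)^2 ≡ 753^2 = 567009 ≡ 532 (mod 857)
472^32 = (472^16)^2 ≡ 532^2 = 283024 ≡ 214 (mod 857)
472^56 = 472^32 · 472^16 · 472^8 ≡ 214 · 532 · 753 ≡ 120 (mod 857).
So s = 120; s⁻¹ ≡ 50 (mod 857).
m = c₂ · s⁻¹ mod 857 = 262 · 50 mod 857 = 245.

245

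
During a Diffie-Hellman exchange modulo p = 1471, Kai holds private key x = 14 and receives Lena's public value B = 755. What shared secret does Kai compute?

Shared key K = 755^14 mod 1471.
755^1 ≡ 755 (mod 1471)
755^2 = (755^1)^2 ≡ 755^2 = 570025 ≡ 748 (mod 1471)
755^4 = (755^2)^2 ≡ 748^2 = 559504 ≡ 524 (mod 1471)
755^8 = (755^4)^2 ≡ 524^2 = 274576 ≡ 970 (mod 1471)
755^14 = 755^8 · 755^4 · 755^2 ≡ 970 · 524 · 748 ≡ 251 (mod 1471).

251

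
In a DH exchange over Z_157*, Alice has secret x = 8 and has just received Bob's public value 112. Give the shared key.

67

Shared key K = 112^8 mod 157.
112^1 ≡ 112 (mod 157)
112^2 = (112^1)^2 ≡ 112^2 = 12544 ≡ 141 (mod 157)
112^4 = (112^2)^2 ≡ 141^2 = 19881 ≡ 99 (mod 157)
112^8 = (112^4)^2 ≡ 99^2 = 9801 ≡ 67 (mod 157)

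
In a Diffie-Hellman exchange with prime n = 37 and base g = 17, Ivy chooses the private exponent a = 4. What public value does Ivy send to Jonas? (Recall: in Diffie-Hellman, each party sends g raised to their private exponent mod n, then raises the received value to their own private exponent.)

12

Public value = 17^4 (mod 37).
17^1 ≡ 17 (mod 37)
17^2 = (17^1)^2 ≡ 17^2 = 289 ≡ 30 (mod 37)
17^4 = (17^2)^2 ≡ 30^2 = 900 ≡ 12 (mod 37)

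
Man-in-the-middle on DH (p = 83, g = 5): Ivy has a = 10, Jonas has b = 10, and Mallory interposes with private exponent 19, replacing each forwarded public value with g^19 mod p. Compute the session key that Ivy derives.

Ivy receives Mallory's public value M = 5^19 mod 83 instead of the honest one.
5^1 ≡ 5 (mod 83)
5^2 = (5^1)^2 ≡ 5^2 = 25 ≡ 25 (mod 83)
5^4 = (5^2)^2 ≡ 25^2 = 625 ≡ 44 (mod 83)
5^8 = (5^4)^2 ≡ 44^2 = 1936 ≡ 27 (mod 83)
5^16 = (5^8)^2 ≡ 27^2 = 729 ≡ 65 (mod 83)
5^19 = 5^16 · 5^2 · 5^1 ≡ 65 · 25 · 5 ≡ 74 (mod 83).
So M = 74. Ivy computes K = M^10 mod 83.
74^1 ≡ 74 (mod 83)
74^2 = (74^1)^2 ≡ 74^2 = 5476 ≡ 81 (mod 83)
74^4 = (74^2)^2 ≡ 81^2 = 6561 ≡ 4 (mod 83)
74^8 = (74^4)^2 ≡ 4^2 = 16 ≡ 16 (mod 83)
74^10 = 74^8 · 74^2 ≡ 16 · 81 ≡ 51 (mod 83).

51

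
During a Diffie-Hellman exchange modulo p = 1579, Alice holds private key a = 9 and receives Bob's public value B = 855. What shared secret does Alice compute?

148

Shared key K = 855^9 mod 1579.
855^1 ≡ 855 (mod 1579)
855^2 = (855^1)^2 ≡ 855^2 = 731025 ≡ 1527 (mod 1579)
855^4 = (855^2)^2 ≡ 1527^2 = 2331729 ≡ 1125 (mod 1579)
855^8 = (855^4)^2 ≡ 1125^2 = 1265625 ≡ 846 (mod 1579)
855^9 = 855^8 · 855^1 ≡ 846 · 855 ≡ 148 (mod 1579).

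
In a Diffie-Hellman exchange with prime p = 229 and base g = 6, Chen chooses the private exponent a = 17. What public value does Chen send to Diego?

182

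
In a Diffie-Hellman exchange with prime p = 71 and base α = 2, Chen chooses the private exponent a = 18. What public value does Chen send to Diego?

12

Public value = 2^18 mod 71.
2^1 ≡ 2 (mod 71)
2^2 = (2^1)^2 ≡ 2^2 = 4 ≡ 4 (mod 71)
2^4 = (2^2)^2 ≡ 4^2 = 16 ≡ 16 (mod 71)
2^8 = (2^4)^2 ≡ 16^2 = 256 ≡ 43 (mod 71)
2^16 = (2^8)^2 ≡ 43^2 = 1849 ≡ 3 (mod 71)
2^18 = 2^16 · 2^2 ≡ 3 · 4 ≡ 12 (mod 71).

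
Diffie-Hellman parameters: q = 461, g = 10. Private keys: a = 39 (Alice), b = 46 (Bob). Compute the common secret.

Alice sends A = g^a mod q = 10^39 mod 461.
10^1 ≡ 10 (mod 461)
10^2 = (10^1)^2 ≡ 10^2 = 100 ≡ 100 (mod 461)
10^4 = (10^2)^2 ≡ 100^2 = 10000 ≡ 319 (mod 461)
10^8 = (10^4)^2 ≡ 319^2 = 101761 ≡ 341 (mod 461)
10^16 = (10^8)^2 ≡ 341^2 = 116281 ≡ 109 (mod 461)
10^32 = (10^16)^2 ≡ 109^2 = 11881 ≡ 356 (mod 461)
10^39 = 10^32 · 10^4 · 10^2 · 10^1 ≡ 356 · 319 · 100 · 10 ≡ 338 (mod 461).
So A = 338. Bob then computes K = A^b mod q = 338^46 mod 461.
338^1 ≡ 338 (mod 461)
338^2 = (338^1)^2 ≡ 338^2 = 114244 ≡ 377 (mod 461)
338^4 = (338^2)^2 ≡ 377^2 = 142129 ≡ 141 (mod 461)
338^8 = (338^4)^2 ≡ 141^2 = 19881 ≡ 58 (mod 461)
338^16 = (338^8)^2 ≡ 58^2 = 3364 ≡ 137 (mod 461)
338^32 = (338^16)^2 ≡ 137^2 = 18769 ≡ 329 (mod 461)
338^46 = 338^32 · 338^8 · 338^4 · 338^2 ≡ 329 · 58 · 141 · 377 ≡ 347 (mod 461).

347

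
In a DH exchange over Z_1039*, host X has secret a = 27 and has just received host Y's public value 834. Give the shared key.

Shared key K = 834^27 mod 1039.
834^1 ≡ 834 (mod 1039)
834^2 = (834^1)^2 ≡ 834^2 = 695556 ≡ 465 (mod 1039)
834^4 = (834^2)^2 ≡ 465^2 = 216225 ≡ 113 (mod 1039)
834^8 = (834^4)^2 ≡ 113^2 = 12769 ≡ 301 (mod 1039)
834^16 = (834^8)^2 ≡ 301^2 = 90601 ≡ 208 (mod 1039)
834^27 = 834^16 · 834^8 · 834^2 · 834^1 ≡ 208 · 301 · 465 · 834 ≡ 871 (mod 1039).

871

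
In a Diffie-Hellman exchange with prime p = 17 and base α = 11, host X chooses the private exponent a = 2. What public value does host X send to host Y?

2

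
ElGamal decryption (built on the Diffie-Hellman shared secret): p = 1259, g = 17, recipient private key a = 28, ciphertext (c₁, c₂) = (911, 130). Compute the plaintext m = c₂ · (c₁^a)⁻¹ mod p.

Shared mask s = c₁^a mod p = 911^28 mod 1259.
911^1 ≡ 911 (mod 1259)
911^2 = (911^1)^2 ≡ 911^2 = 829921 ≡ 240 (mod 1259)
911^4 = (911^2)^2 ≡ 240^2 = 57600 ≡ 945 (mod 1259)
911^8 = (911^4)^2 ≡ 945^2 = 893025 ≡ 394 (mod 1259)
911^16 = (911^8)^2 ≡ 394^2 = 155236 ≡ 379 (mod 1259)
911^28 = 911^16 · 911^8 · 911^4 ≡ 379 · 394 · 945 ≡ 573 (mod 1259).
So s = 573; s⁻¹ ≡ 1103 (mod 1259).
m = c₂ · s⁻¹ mod 1259 = 130 · 1103 mod 1259 = 1123.

1123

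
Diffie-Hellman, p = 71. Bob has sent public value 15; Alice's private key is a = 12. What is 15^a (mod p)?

Shared key K = 15^12 mod 71.
15^1 ≡ 15 (mod 71)
15^2 = (15^1)^2 ≡ 15^2 = 225 ≡ 12 (mod 71)
15^4 = (15^2)^2 ≡ 12^2 = 144 ≡ 2 (mod 71)
15^8 = (15^4)^2 ≡ 2^2 = 4 ≡ 4 (mod 71)
15^12 = 15^8 · 15^4 ≡ 4 · 2 ≡ 8 (mod 71).

8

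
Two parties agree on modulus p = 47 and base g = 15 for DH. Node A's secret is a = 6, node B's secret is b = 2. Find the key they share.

Node A sends A = g^a mod p = 15^6 mod 47.
15^1 ≡ 15 (mod 47)
15^2 = (15^1)^2 ≡ 15^2 = 225 ≡ 37 (mod 47)
15^4 = (15^2)^2 ≡ 37^2 = 1369 ≡ 6 (mod 47)
15^6 = 15^4 · 15^2 ≡ 6 · 37 ≡ 34 (mod 47).
So A = 34. Node B then computes K = A^b mod p = 34^2 mod 47.
34^1 ≡ 34 (mod 47)
34^2 = (34^1)^2 ≡ 34^2 = 1156 ≡ 28 (mod 47)

28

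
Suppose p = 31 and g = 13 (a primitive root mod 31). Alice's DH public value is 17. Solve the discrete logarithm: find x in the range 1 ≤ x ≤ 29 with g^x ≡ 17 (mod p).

Try successive powers of 13 modulo 31:
13^1 ≡ 13
13^2 ≡ 14
13^3 ≡ 27
13^4 ≡ 10
13^5 ≡ 6
13^6 ≡ 16
13^7 ≡ 22
13^8 ≡ 7
13^9 ≡ 29
13^10 ≡ 5
13^11 ≡ 3
13^12 ≡ 8
13^13 ≡ 11
13^14 ≡ 19
13^15 ≡ 30
13^16 ≡ 18
13^17 ≡ 17
Found: x = 17.

17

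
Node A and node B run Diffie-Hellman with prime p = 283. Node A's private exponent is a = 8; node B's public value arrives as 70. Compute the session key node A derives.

9

Shared key K = 70^8 mod 283.
70^1 ≡ 70 (mod 283)
70^2 = (70^1)^2 ≡ 70^2 = 4900 ≡ 89 (mod 283)
70^4 = (70^2)^2 ≡ 89^2 = 7921 ≡ 280 (mod 283)
70^8 = (70^4)^2 ≡ 280^2 = 78400 ≡ 9 (mod 283)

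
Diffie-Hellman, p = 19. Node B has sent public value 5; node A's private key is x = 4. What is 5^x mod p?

17

Shared key K = 5^4 mod 19.
5^1 ≡ 5 (mod 19)
5^2 = (5^1)^2 ≡ 5^2 = 25 ≡ 6 (mod 19)
5^4 = (5^2)^2 ≡ 6^2 = 36 ≡ 17 (mod 19)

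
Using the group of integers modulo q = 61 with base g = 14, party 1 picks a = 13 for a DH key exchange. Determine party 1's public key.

14

Public value = 14^13 mod 61.
14^1 ≡ 14 (mod 61)
14^2 = (14^1)^2 ≡ 14^2 = 196 ≡ 13 (mod 61)
14^4 = (14^2)^2 ≡ 13^2 = 169 ≡ 47 (mod 61)
14^8 = (14^4)^2 ≡ 47^2 = 2209 ≡ 13 (mod 61)
14^13 = 14^8 · 14^4 · 14^1 ≡ 13 · 47 · 14 ≡ 14 (mod 61).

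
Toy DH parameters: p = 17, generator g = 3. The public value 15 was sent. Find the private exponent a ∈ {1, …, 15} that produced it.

6

Try successive powers of 3 modulo 17:
3^1 ≡ 3
3^2 ≡ 9
3^3 ≡ 10
3^4 ≡ 13
3^5 ≡ 5
3^6 ≡ 15
Found: a = 6.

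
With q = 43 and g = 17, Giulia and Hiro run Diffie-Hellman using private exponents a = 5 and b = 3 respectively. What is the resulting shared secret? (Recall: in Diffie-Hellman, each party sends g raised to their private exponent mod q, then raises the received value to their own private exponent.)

16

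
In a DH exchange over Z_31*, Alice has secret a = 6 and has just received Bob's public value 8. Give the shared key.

8

Shared key K = 8^6 mod 31.
8^1 ≡ 8 (mod 31)
8^2 = (8^1)^2 ≡ 8^2 = 64 ≡ 2 (mod 31)
8^4 = (8^2)^2 ≡ 2^2 = 4 ≡ 4 (mod 31)
8^6 = 8^4 · 8^2 ≡ 4 · 2 ≡ 8 (mod 31).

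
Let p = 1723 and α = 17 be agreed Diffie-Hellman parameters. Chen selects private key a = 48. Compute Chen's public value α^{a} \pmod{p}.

Public value = 17^{48} \pmod{1723}.
17^1 ≡ 17 (mod 1723)
17^2 = (17^1)^2 ≡ 17^2 = 289 ≡ 289 (mod 1723)
17^4 = (17^2)^2 ≡ 289^2 = 83521 ≡ 817 (mod 1723)
17^8 = (17^4)^2 ≡ 817^2 = 667489 ≡ 688 (mod 1723)
17^16 = (17^8)^2 ≡ 688^2 = 473344 ≡ 1242 (mod 1723)
17^32 = (17^16)^2 ≡ 1242^2 = 1542564 ≡ 479 (mod 1723)
17^48 = 17^32 · 17^16 ≡ 479 · 1242 ≡ 483 (mod 1723).

483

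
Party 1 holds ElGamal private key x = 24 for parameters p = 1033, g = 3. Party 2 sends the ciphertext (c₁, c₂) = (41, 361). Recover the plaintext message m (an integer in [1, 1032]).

732

Shared mask s = c₁^x mod p = 41^24 mod 1033.
41^1 ≡ 41 (mod 1033)
41^2 = (41^1)^2 ≡ 41^2 = 1681 ≡ 648 (mod 1033)
41^4 = (41^2)^2 ≡ 648^2 = 419904 ≡ 506 (mod 1033)
41^8 = (41^4)^2 ≡ 506^2 = 256036 ≡ 885 (mod 1033)
41^16 = (41^8)^2 ≡ 885^2 = 783225 ≡ 211 (mod 1033)
41^24 = 41^16 · 41^8 ≡ 211 · 885 ≡ 795 (mod 1033).
So s = 795; s⁻¹ ≡ 829 (mod 1033).
m = c₂ · s⁻¹ mod 1033 = 361 · 829 mod 1033 = 732.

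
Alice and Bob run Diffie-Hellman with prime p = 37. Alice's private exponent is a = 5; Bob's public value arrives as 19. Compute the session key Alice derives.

Shared key K = 19^5 mod 37.
19^1 ≡ 19 (mod 37)
19^2 = (19^1)^2 ≡ 19^2 = 361 ≡ 28 (mod 37)
19^4 = (19^2)^2 ≡ 28^2 = 784 ≡ 7 (mod 37)
19^5 = 19^4 · 19^1 ≡ 7 · 19 ≡ 22 (mod 37).

22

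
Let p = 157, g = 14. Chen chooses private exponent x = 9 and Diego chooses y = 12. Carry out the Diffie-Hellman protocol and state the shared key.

Chen sends A = g^x mod p = 14^9 mod 157.
14^1 ≡ 14 (mod 157)
14^2 = (14^1)^2 ≡ 14^2 = 196 ≡ 39 (mod 157)
14^4 = (14^2)^2 ≡ 39^2 = 1521 ≡ 108 (mod 157)
14^8 = (14^4)^2 ≡ 108^2 = 11664 ≡ 46 (mod 157)
14^9 = 14^8 · 14^1 ≡ 46 · 14 ≡ 16 (mod 157).
So A = 16. Diego then computes K = A^y mod p = 16^12 mod 157.
16^1 ≡ 16 (mod 157)
16^2 = (16^1)^2 ≡ 16^2 = 256 ≡ 99 (mod 157)
16^4 = (16^2)^2 ≡ 99^2 = 9801 ≡ 67 (mod 157)
16^8 = (16^4)^2 ≡ 67^2 = 4489 ≡ 93 (mod 157)
16^12 = 16^8 · 16^4 ≡ 93 · 67 ≡ 108 (mod 157).

108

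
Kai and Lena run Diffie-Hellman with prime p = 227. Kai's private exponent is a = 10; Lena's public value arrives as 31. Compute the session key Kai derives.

203

Shared key K = 31^10 mod 227.
31^1 ≡ 31 (mod 227)
31^2 = (31^1)^2 ≡ 31^2 = 961 ≡ 53 (mod 227)
31^4 = (31^2)^2 ≡ 53^2 = 2809 ≡ 85 (mod 227)
31^8 = (31^4)^2 ≡ 85^2 = 7225 ≡ 188 (mod 227)
31^10 = 31^8 · 31^2 ≡ 188 · 53 ≡ 203 (mod 227).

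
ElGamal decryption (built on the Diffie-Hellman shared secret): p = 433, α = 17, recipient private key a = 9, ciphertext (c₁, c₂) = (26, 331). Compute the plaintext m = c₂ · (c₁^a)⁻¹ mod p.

380

Shared mask s = c₁^a mod p = 26^9 mod 433.
26^1 ≡ 26 (mod 433)
26^2 = (26^1)^2 ≡ 26^2 = 676 ≡ 243 (mod 433)
26^4 = (26^2)^2 ≡ 243^2 = 59049 ≡ 161 (mod 433)
26^8 = (26^4)^2 ≡ 161^2 = 25921 ≡ 374 (mod 433)
26^9 = 26^8 · 26^1 ≡ 374 · 26 ≡ 198 (mod 433).
So s = 198; s⁻¹ ≡ 234 (mod 433).
m = c₂ · s⁻¹ mod 433 = 331 · 234 mod 433 = 380.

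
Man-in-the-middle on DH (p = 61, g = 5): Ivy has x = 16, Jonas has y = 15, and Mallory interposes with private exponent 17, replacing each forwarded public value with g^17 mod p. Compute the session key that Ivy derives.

Ivy receives Mallory's public value M = 5^17 mod 61 instead of the honest one.
5^1 ≡ 5 (mod 61)
5^2 = (5^1)^2 ≡ 5^2 = 25 ≡ 25 (mod 61)
5^4 = (5^2)^2 ≡ 25^2 = 625 ≡ 15 (mod 61)
5^8 = (5^4)^2 ≡ 15^2 = 225 ≡ 42 (mod 61)
5^16 = (5^8)^2 ≡ 42^2 = 1764 ≡ 56 (mod 61)
5^17 = 5^16 · 5^1 ≡ 56 · 5 ≡ 36 (mod 61).
So M = 36. Ivy computes K = M^16 mod 61.
36^1 ≡ 36 (mod 61)
36^2 = (36^1)^2 ≡ 36^2 = 1296 ≡ 15 (mod 61)
36^4 = (36^2)^2 ≡ 15^2 = 225 ≡ 42 (mod 61)
36^8 = (36^4)^2 ≡ 42^2 = 1764 ≡ 56 (mod 61)
36^16 = (36^8)^2 ≡ 56^2 = 3136 ≡ 25 (mod 61)

25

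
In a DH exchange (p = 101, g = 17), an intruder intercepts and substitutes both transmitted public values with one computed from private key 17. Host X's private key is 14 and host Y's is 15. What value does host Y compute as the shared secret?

Host Y receives an intruder's public value M = 17^17 mod 101 instead of the honest one.
17^1 ≡ 17 (mod 101)
17^2 = (17^1)^2 ≡ 17^2 = 289 ≡ 87 (mod 101)
17^4 = (17^2)^2 ≡ 87^2 = 7569 ≡ 95 (mod 101)
17^8 = (17^4)^2 ≡ 95^2 = 9025 ≡ 36 (mod 101)
17^16 = (17^8)^2 ≡ 36^2 = 1296 ≡ 84 (mod 101)
17^17 = 17^16 · 17^1 ≡ 84 · 17 ≡ 14 (mod 101).
So M = 14. Host Y computes K = M^15 mod 101.
14^1 ≡ 14 (mod 101)
14^2 = (14^1)^2 ≡ 14^2 = 196 ≡ 95 (mod 101)
14^4 = (14^2)^2 ≡ 95^2 = 9025 ≡ 36 (mod 101)
14^8 = (14^4)^2 ≡ 36^2 = 1296 ≡ 84 (mod 101)
14^15 = 14^8 · 14^4 · 14^2 · 14^1 ≡ 84 · 36 · 95 · 14 ≡ 100 (mod 101).

100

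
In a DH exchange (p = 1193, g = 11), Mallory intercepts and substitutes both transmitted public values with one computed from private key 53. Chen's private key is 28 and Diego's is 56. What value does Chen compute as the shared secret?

Chen receives Mallory's public value M = 11^53 mod 1193 instead of the honest one.
11^1 ≡ 11 (mod 1193)
11^2 = (11^1)^2 ≡ 11^2 = 121 ≡ 121 (mod 1193)
11^4 = (11^2)^2 ≡ 121^2 = 14641 ≡ 325 (mod 1193)
11^8 = (11^4)^2 ≡ 325^2 = 105625 ≡ 641 (mod 1193)
11^16 = (11^8)^2 ≡ 641^2 = 410881 ≡ 489 (mod 1193)
11^32 = (11^16)^2 ≡ 489^2 = 239121 ≡ 521 (mod 1193)
11^53 = 11^32 · 11^16 · 11^4 · 11^1 ≡ 521 · 489 · 325 · 11 ≡ 939 (mod 1193).
So M = 939. Chen computes K = M^28 mod 1193.
939^1 ≡ 939 (mod 1193)
939^2 = (939^1)^2 ≡ 939^2 = 881721 ≡ 94 (mod 1193)
939^4 = (939^2)^2 ≡ 94^2 = 8836 ≡ 485 (mod 1193)
939^8 = (939^4)^2 ≡ 485^2 = 235225 ≡ 204 (mod 1193)
939^16 = (939^8)^2 ≡ 204^2 = 41616 ≡ 1054 (mod 1193)
939^28 = 939^16 · 939^8 · 939^4 ≡ 1054 · 204 · 485 ≡ 244 (mod 1193).

244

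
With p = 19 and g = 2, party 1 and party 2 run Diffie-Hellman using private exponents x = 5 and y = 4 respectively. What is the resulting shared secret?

4

Party 2 sends B = g^y mod p = 2^4 mod 19.
2^1 ≡ 2 (mod 19)
2^2 = (2^1)^2 ≡ 2^2 = 4 ≡ 4 (mod 19)
2^4 = (2^2)^2 ≡ 4^2 = 16 ≡ 16 (mod 19)
So B = 16. Party 1 then computes K = B^x mod p = 16^5 mod 19.
16^1 ≡ 16 (mod 19)
16^2 = (16^1)^2 ≡ 16^2 = 256 ≡ 9 (mod 19)
16^4 = (16^2)^2 ≡ 9^2 = 81 ≡ 5 (mod 19)
16^5 = 16^4 · 16^1 ≡ 5 · 16 ≡ 4 (mod 19).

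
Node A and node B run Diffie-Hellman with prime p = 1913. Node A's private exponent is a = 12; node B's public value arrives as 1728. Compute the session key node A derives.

98

Shared key K = 1728^12 mod 1913.
1728^1 ≡ 1728 (mod 1913)
1728^2 = (1728^1)^2 ≡ 1728^2 = 2985984 ≡ 1704 (mod 1913)
1728^4 = (1728^2)^2 ≡ 1704^2 = 2903616 ≡ 1595 (mod 1913)
1728^8 = (1728^4)^2 ≡ 1595^2 = 2544025 ≡ 1648 (mod 1913)
1728^12 = 1728^8 · 1728^4 ≡ 1648 · 1595 ≡ 98 (mod 1913).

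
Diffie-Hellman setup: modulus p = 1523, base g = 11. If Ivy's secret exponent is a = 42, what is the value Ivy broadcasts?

1359

Public value = 11^42 mod 1523.
11^1 ≡ 11 (mod 1523)
11^2 = (11^1)^2 ≡ 11^2 = 121 ≡ 121 (mod 1523)
11^4 = (11^2)^2 ≡ 121^2 = 14641 ≡ 934 (mod 1523)
11^8 = (11^4)^2 ≡ 934^2 = 872356 ≡ 1200 (mod 1523)
11^16 = (11^8)^2 ≡ 1200^2 = 1440000 ≡ 765 (mod 1523)
11^32 = (11^16)^2 ≡ 765^2 = 585225 ≡ 393 (mod 1523)
11^42 = 11^32 · 11^8 · 11^2 ≡ 393 · 1200 · 121 ≡ 1359 (mod 1523).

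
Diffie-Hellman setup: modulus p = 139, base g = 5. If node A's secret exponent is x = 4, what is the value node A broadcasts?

Public value = 5^4 mod 139.
5^1 ≡ 5 (mod 139)
5^2 = (5^1)^2 ≡ 5^2 = 25 ≡ 25 (mod 139)
5^4 = (5^2)^2 ≡ 25^2 = 625 ≡ 69 (mod 139)

69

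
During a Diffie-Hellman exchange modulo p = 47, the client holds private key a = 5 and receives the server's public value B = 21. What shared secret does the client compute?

Shared key K = 21^5 mod 47.
21^1 ≡ 21 (mod 47)
21^2 = (21^1)^2 ≡ 21^2 = 441 ≡ 18 (mod 47)
21^4 = (21^2)^2 ≡ 18^2 = 324 ≡ 42 (mod 47)
21^5 = 21^4 · 21^1 ≡ 42 · 21 ≡ 36 (mod 47).

36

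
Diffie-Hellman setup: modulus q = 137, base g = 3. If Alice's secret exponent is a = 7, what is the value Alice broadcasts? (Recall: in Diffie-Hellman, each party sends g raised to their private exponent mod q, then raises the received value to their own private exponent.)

132

Public value = 3^7 (mod 137).
3^1 ≡ 3 (mod 137)
3^2 = (3^1)^2 ≡ 3^2 = 9 ≡ 9 (mod 137)
3^4 = (3^2)^2 ≡ 9^2 = 81 ≡ 81 (mod 137)
3^7 = 3^4 · 3^2 · 3^1 ≡ 81 · 9 · 3 ≡ 132 (mod 137).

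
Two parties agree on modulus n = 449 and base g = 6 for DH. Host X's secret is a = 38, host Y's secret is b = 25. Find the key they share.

197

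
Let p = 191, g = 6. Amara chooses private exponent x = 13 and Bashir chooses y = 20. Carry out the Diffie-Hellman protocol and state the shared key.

180

Bashir sends B = g^y mod p = 6^20 mod 191.
6^1 ≡ 6 (mod 191)
6^2 = (6^1)^2 ≡ 6^2 = 36 ≡ 36 (mod 191)
6^4 = (6^2)^2 ≡ 36^2 = 1296 ≡ 150 (mod 191)
6^8 = (6^4)^2 ≡ 150^2 = 22500 ≡ 153 (mod 191)
6^16 = (6^8)^2 ≡ 153^2 = 23409 ≡ 107 (mod 191)
6^20 = 6^16 · 6^4 ≡ 107 · 150 ≡ 6 (mod 191).
So B = 6. Amara then computes K = B^x mod p = 6^13 mod 191.
6^1 ≡ 6 (mod 191)
6^2 = (6^1)^2 ≡ 6^2 = 36 ≡ 36 (mod 191)
6^4 = (6^2)^2 ≡ 36^2 = 1296 ≡ 150 (mod 191)
6^8 = (6^4)^2 ≡ 150^2 = 22500 ≡ 153 (mod 191)
6^13 = 6^8 · 6^4 · 6^1 ≡ 153 · 150 · 6 ≡ 180 (mod 191).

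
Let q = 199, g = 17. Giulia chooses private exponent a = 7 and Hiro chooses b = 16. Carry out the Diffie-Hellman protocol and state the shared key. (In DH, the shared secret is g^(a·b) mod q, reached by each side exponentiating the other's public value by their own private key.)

Giulia sends A = g^a mod q = 17^7 mod 199.
17^1 ≡ 17 (mod 199)
17^2 = (17^1)^2 ≡ 17^2 = 289 ≡ 90 (mod 199)
17^4 = (17^2)^2 ≡ 90^2 = 8100 ≡ 140 (mod 199)
17^7 = 17^4 · 17^2 · 17^1 ≡ 140 · 90 · 17 ≡ 76 (mod 199).
So A = 76. Hiro then computes K = A^b mod q = 76^16 mod 199.
76^1 ≡ 76 (mod 199)
76^2 = (76^1)^2 ≡ 76^2 = 5776 ≡ 5 (mod 199)
76^4 = (76^2)^2 ≡ 5^2 = 25 ≡ 25 (mod 199)
76^8 = (76^4)^2 ≡ 25^2 = 625 ≡ 28 (mod 199)
76^16 = (76^8)^2 ≡ 28^2 = 784 ≡ 187 (mod 199)

187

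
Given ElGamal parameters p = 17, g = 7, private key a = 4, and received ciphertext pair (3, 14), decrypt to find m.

5

Shared mask s = c₁^a mod p = 3^4 mod 17.
3^1 ≡ 3 (mod 17)
3^2 = (3^1)^2 ≡ 3^2 = 9 ≡ 9 (mod 17)
3^4 = (3^2)^2 ≡ 9^2 = 81 ≡ 13 (mod 17)
So s = 13; s⁻¹ ≡ 4 (mod 17).
m = c₂ · s⁻¹ mod 17 = 14 · 4 mod 17 = 5.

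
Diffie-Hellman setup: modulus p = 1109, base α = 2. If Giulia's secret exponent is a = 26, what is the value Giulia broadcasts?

1056

Public value = 2^26 (mod 1109).
2^1 ≡ 2 (mod 1109)
2^2 = (2^1)^2 ≡ 2^2 = 4 ≡ 4 (mod 1109)
2^4 = (2^2)^2 ≡ 4^2 = 16 ≡ 16 (mod 1109)
2^8 = (2^4)^2 ≡ 16^2 = 256 ≡ 256 (mod 1109)
2^16 = (2^8)^2 ≡ 256^2 = 65536 ≡ 105 (mod 1109)
2^26 = 2^16 · 2^8 · 2^2 ≡ 105 · 256 · 4 ≡ 1056 (mod 1109).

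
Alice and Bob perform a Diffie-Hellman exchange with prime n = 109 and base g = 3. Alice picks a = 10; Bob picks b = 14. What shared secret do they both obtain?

Alice sends A = g^a mod n = 3^10 mod 109.
3^1 ≡ 3 (mod 109)
3^2 = (3^1)^2 ≡ 3^2 = 9 ≡ 9 (mod 109)
3^4 = (3^2)^2 ≡ 9^2 = 81 ≡ 81 (mod 109)
3^8 = (3^4)^2 ≡ 81^2 = 6561 ≡ 21 (mod 109)
3^10 = 3^8 · 3^2 ≡ 21 · 9 ≡ 80 (mod 109).
So A = 80. Bob then computes K = A^b mod n = 80^14 mod 109.
80^1 ≡ 80 (mod 109)
80^2 = (80^1)^2 ≡ 80^2 = 6400 ≡ 78 (mod 109)
80^4 = (80^2)^2 ≡ 78^2 = 6084 ≡ 89 (mod 109)
80^8 = (80^4)^2 ≡ 89^2 = 7921 ≡ 73 (mod 109)
80^14 = 80^8 · 80^4 · 80^2 ≡ 73 · 89 · 78 ≡ 25 (mod 109).

25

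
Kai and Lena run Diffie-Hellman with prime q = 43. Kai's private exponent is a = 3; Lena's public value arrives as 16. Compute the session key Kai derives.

Shared key K = 16^3 mod 43.
16^1 ≡ 16 (mod 43)
16^2 = (16^1)^2 ≡ 16^2 = 256 ≡ 41 (mod 43)
16^3 = 16^2 · 16^1 ≡ 41 · 16 ≡ 11 (mod 43).

11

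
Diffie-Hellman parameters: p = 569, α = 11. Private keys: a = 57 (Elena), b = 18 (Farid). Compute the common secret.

79

Elena sends A = α^a mod p = 11^57 mod 569.
11^1 ≡ 11 (mod 569)
11^2 = (11^1)^2 ≡ 11^2 = 121 ≡ 121 (mod 569)
11^4 = (11^2)^2 ≡ 121^2 = 14641 ≡ 416 (mod 569)
11^8 = (11^4)^2 ≡ 416^2 = 173056 ≡ 80 (mod 569)
11^16 = (11^8)^2 ≡ 80^2 = 6400 ≡ 141 (mod 569)
11^32 = (11^16)^2 ≡ 141^2 = 19881 ≡ 535 (mod 569)
11^57 = 11^32 · 11^16 · 11^8 · 11^1 ≡ 535 · 141 · 80 · 11 ≡ 415 (mod 569).
So A = 415. Farid then computes K = A^b mod p = 415^18 mod 569.
415^1 ≡ 415 (mod 569)
415^2 = (415^1)^2 ≡ 415^2 = 172225 ≡ 387 (mod 569)
415^4 = (415^2)^2 ≡ 387^2 = 149769 ≡ 122 (mod 569)
415^8 = (415^4)^2 ≡ 122^2 = 14884 ≡ 90 (mod 569)
415^16 = (415^8)^2 ≡ 90^2 = 8100 ≡ 134 (mod 569)
415^18 = 415^16 · 415^2 ≡ 134 · 387 ≡ 79 (mod 569).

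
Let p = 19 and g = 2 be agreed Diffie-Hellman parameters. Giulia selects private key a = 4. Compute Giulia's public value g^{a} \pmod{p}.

16

Public value = 2^{4} \pmod{19}.
2^1 ≡ 2 (mod 19)
2^2 = (2^1)^2 ≡ 2^2 = 4 ≡ 4 (mod 19)
2^4 = (2^2)^2 ≡ 4^2 = 16 ≡ 16 (mod 19)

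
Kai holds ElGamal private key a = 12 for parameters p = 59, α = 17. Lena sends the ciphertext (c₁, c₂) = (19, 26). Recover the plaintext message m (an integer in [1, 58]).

48

Shared mask s = c₁^a mod p = 19^12 mod 59.
19^1 ≡ 19 (mod 59)
19^2 = (19^1)^2 ≡ 19^2 = 361 ≡ 7 (mod 59)
19^4 = (19^2)^2 ≡ 7^2 = 49 ≡ 49 (mod 59)
19^8 = (19^4)^2 ≡ 49^2 = 2401 ≡ 41 (mod 59)
19^12 = 19^8 · 19^4 ≡ 41 · 49 ≡ 3 (mod 59).
So s = 3; s⁻¹ ≡ 20 (mod 59).
m = c₂ · s⁻¹ mod 59 = 26 · 20 mod 59 = 48.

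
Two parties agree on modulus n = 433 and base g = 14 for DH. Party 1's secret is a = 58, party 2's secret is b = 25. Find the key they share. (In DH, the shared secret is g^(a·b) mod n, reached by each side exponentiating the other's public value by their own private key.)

Party 1 sends A = g^a mod n = 14^58 mod 433.
14^1 ≡ 14 (mod 433)
14^2 = (14^1)^2 ≡ 14^2 = 196 ≡ 196 (mod 433)
14^4 = (14^2)^2 ≡ 196^2 = 38416 ≡ 312 (mod 433)
14^8 = (14^4)^2 ≡ 312^2 = 97344 ≡ 352 (mod 433)
14^16 = (14^8)^2 ≡ 352^2 = 123904 ≡ 66 (mod 433)
14^32 = (14^16)^2 ≡ 66^2 = 4356 ≡ 26 (mod 433)
14^58 = 14^32 · 14^16 · 14^8 · 14^2 ≡ 26 · 66 · 352 · 196 ≡ 278 (mod 433).
So A = 278. Party 2 then computes K = A^b mod n = 278^25 mod 433.
278^1 ≡ 278 (mod 433)
278^2 = (278^1)^2 ≡ 278^2 = 77284 ≡ 210 (mod 433)
278^4 = (278^2)^2 ≡ 210^2 = 44100 ≡ 367 (mod 433)
278^8 = (278^4)^2 ≡ 367^2 = 134689 ≡ 26 (mod 433)
278^16 = (278^8)^2 ≡ 26^2 = 676 ≡ 243 (mod 433)
278^25 = 278^16 · 278^8 · 278^1 ≡ 243 · 26 · 278 ≡ 156 (mod 433).

156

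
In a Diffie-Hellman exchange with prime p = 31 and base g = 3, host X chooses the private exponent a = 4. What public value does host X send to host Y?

Public value = 3^4 (mod 31).
3^1 ≡ 3 (mod 31)
3^2 = (3^1)^2 ≡ 3^2 = 9 ≡ 9 (mod 31)
3^4 = (3^2)^2 ≡ 9^2 = 81 ≡ 19 (mod 31)

19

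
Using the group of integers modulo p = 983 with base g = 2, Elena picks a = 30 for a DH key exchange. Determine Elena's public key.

111

Public value = 2^30 mod 983.
2^1 ≡ 2 (mod 983)
2^2 = (2^1)^2 ≡ 2^2 = 4 ≡ 4 (mod 983)
2^4 = (2^2)^2 ≡ 4^2 = 16 ≡ 16 (mod 983)
2^8 = (2^4)^2 ≡ 16^2 = 256 ≡ 256 (mod 983)
2^16 = (2^8)^2 ≡ 256^2 = 65536 ≡ 658 (mod 983)
2^30 = 2^16 · 2^8 · 2^4 · 2^2 ≡ 658 · 256 · 16 · 4 ≡ 111 (mod 983).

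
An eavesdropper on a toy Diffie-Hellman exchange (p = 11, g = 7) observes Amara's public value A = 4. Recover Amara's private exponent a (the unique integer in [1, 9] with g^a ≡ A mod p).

6

Try successive powers of 7 modulo 11:
7^1 ≡ 7
7^2 ≡ 5
7^3 ≡ 2
7^4 ≡ 3
7^5 ≡ 10
7^6 ≡ 4
Found: a = 6.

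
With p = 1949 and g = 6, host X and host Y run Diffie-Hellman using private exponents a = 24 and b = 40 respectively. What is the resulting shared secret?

1777

Host X sends A = g^a mod p = 6^24 mod 1949.
6^1 ≡ 6 (mod 1949)
6^2 = (6^1)^2 ≡ 6^2 = 36 ≡ 36 (mod 1949)
6^4 = (6^2)^2 ≡ 36^2 = 1296 ≡ 1296 (mod 1949)
6^8 = (6^4)^2 ≡ 1296^2 = 1679616 ≡ 1527 (mod 1949)
6^16 = (6^8)^2 ≡ 1527^2 = 2331729 ≡ 725 (mod 1949)
6^24 = 6^16 · 6^8 ≡ 725 · 1527 ≡ 43 (mod 1949).
So A = 43. Host Y then computes K = A^b mod p = 43^40 mod 1949.
43^1 ≡ 43 (mod 1949)
43^2 = (43^1)^2 ≡ 43^2 = 1849 ≡ 1849 (mod 1949)
43^4 = (43^2)^2 ≡ 1849^2 = 3418801 ≡ 255 (mod 1949)
43^8 = (43^4)^2 ≡ 255^2 = 65025 ≡ 708 (mod 1949)
43^16 = (43^8)^2 ≡ 708^2 = 501264 ≡ 371 (mod 1949)
43^32 = (43^16)^2 ≡ 371^2 = 137641 ≡ 1211 (mod 1949)
43^40 = 43^32 · 43^8 ≡ 1211 · 708 ≡ 1777 (mod 1949).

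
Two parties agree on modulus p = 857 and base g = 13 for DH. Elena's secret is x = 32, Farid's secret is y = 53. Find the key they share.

33

Farid sends B = g^y mod p = 13^53 mod 857.
13^1 ≡ 13 (mod 857)
13^2 = (13^1)^2 ≡ 13^2 = 169 ≡ 169 (mod 857)
13^4 = (13^2)^2 ≡ 169^2 = 28561 ≡ 280 (mod 857)
13^8 = (13^4)^2 ≡ 280^2 = 78400 ≡ 413 (mod 857)
13^16 = (13^8)^2 ≡ 413^2 = 170569 ≡ 26 (mod 857)
13^32 = (13^16)^2 ≡ 26^2 = 676 ≡ 676 (mod 857)
13^53 = 13^32 · 13^16 · 13^4 · 13^1 ≡ 676 · 26 · 280 · 13 ≡ 733 (mod 857).
So B = 733. Elena then computes K = B^x mod p = 733^32 mod 857.
733^1 ≡ 733 (mod 857)
733^2 = (733^1)^2 ≡ 733^2 = 537289 ≡ 807 (mod 857)
733^4 = (733^2)^2 ≡ 807^2 = 651249 ≡ 786 (mod 857)
733^8 = (733^4)^2 ≡ 786^2 = 617796 ≡ 756 (mod 857)
733^16 = (733^8)^2 ≡ 756^2 = 571536 ≡ 774 (mod 857)
733^32 = (733^16)^2 ≡ 774^2 = 599076 ≡ 33 (mod 857)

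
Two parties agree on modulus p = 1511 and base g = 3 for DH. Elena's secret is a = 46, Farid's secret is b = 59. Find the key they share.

1026

Farid sends B = g^b mod p = 3^59 mod 1511.
3^1 ≡ 3 (mod 1511)
3^2 = (3^1)^2 ≡ 3^2 = 9 ≡ 9 (mod 1511)
3^4 = (3^2)^2 ≡ 9^2 = 81 ≡ 81 (mod 1511)
3^8 = (3^4)^2 ≡ 81^2 = 6561 ≡ 517 (mod 1511)
3^16 = (3^8)^2 ≡ 517^2 = 267289 ≡ 1353 (mod 1511)
3^32 = (3^16)^2 ≡ 1353^2 = 1830609 ≡ 788 (mod 1511)
3^59 = 3^32 · 3^16 · 3^8 · 3^2 · 3^1 ≡ 788 · 1353 · 517 · 9 · 3 ≡ 864 (mod 1511).
So B = 864. Elena then computes K = B^a mod p = 864^46 mod 1511.
864^1 ≡ 864 (mod 1511)
864^2 = (864^1)^2 ≡ 864^2 = 746496 ≡ 62 (mod 1511)
864^4 = (864^2)^2 ≡ 62^2 = 3844 ≡ 822 (mod 1511)
864^8 = (864^4)^2 ≡ 822^2 = 675684 ≡ 267 (mod 1511)
864^16 = (864^8)^2 ≡ 267^2 = 71289 ≡ 272 (mod 1511)
864^32 = (864^16)^2 ≡ 272^2 = 73984 ≡ 1456 (mod 1511)
864^46 = 864^32 · 864^8 · 864^4 · 864^2 ≡ 1456 · 267 · 822 · 62 ≡ 1026 (mod 1511).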